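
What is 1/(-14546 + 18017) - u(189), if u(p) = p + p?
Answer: -1312037/3471 ≈ -378.00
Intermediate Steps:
u(p) = 2*p
1/(-14546 + 18017) - u(189) = 1/(-14546 + 18017) - 2*189 = 1/3471 - 1*378 = 1/3471 - 378 = -1312037/3471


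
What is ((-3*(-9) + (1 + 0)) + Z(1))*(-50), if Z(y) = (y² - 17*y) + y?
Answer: -650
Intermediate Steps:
Z(y) = y² - 16*y
((-3*(-9) + (1 + 0)) + Z(1))*(-50) = ((-3*(-9) + (1 + 0)) + 1*(-16 + 1))*(-50) = ((27 + 1) + 1*(-15))*(-50) = (28 - 15)*(-50) = 13*(-50) = -650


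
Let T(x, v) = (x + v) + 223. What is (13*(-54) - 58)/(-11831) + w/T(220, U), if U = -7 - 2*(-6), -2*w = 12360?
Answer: -18193775/1325072 ≈ -13.730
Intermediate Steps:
w = -6180 (w = -1/2*12360 = -6180)
U = 5 (U = -7 + 12 = 5)
T(x, v) = 223 + v + x (T(x, v) = (v + x) + 223 = 223 + v + x)
(13*(-54) - 58)/(-11831) + w/T(220, U) = (13*(-54) - 58)/(-11831) - 6180/(223 + 5 + 220) = (-702 - 58)*(-1/11831) - 6180/448 = -760*(-1/11831) - 6180*1/448 = 760/11831 - 1545/112 = -18193775/1325072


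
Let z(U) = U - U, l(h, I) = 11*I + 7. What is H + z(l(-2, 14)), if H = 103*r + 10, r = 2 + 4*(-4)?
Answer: -1432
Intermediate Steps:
l(h, I) = 7 + 11*I
r = -14 (r = 2 - 16 = -14)
z(U) = 0
H = -1432 (H = 103*(-14) + 10 = -1442 + 10 = -1432)
H + z(l(-2, 14)) = -1432 + 0 = -1432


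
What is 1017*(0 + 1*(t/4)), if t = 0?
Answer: 0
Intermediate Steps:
1017*(0 + 1*(t/4)) = 1017*(0 + 1*(0/4)) = 1017*(0 + 1*(0*(¼))) = 1017*(0 + 1*0) = 1017*(0 + 0) = 1017*0 = 0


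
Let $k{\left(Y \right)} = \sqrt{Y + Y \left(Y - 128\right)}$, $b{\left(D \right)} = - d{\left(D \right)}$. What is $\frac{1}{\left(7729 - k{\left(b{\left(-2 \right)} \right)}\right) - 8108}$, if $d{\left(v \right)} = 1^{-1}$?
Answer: $- \frac{379}{143513} + \frac{8 \sqrt{2}}{143513} \approx -0.002562$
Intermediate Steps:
$d{\left(v \right)} = 1$
$b{\left(D \right)} = -1$ ($b{\left(D \right)} = \left(-1\right) 1 = -1$)
$k{\left(Y \right)} = \sqrt{Y + Y \left(-128 + Y\right)}$
$\frac{1}{\left(7729 - k{\left(b{\left(-2 \right)} \right)}\right) - 8108} = \frac{1}{\left(7729 - \sqrt{- (-127 - 1)}\right) - 8108} = \frac{1}{\left(7729 - \sqrt{\left(-1\right) \left(-128\right)}\right) - 8108} = \frac{1}{\left(7729 - \sqrt{128}\right) - 8108} = \frac{1}{\left(7729 - 8 \sqrt{2}\right) - 8108} = \frac{1}{-379 - 8 \sqrt{2}}$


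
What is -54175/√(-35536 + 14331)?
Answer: 10835*I*√21205/4241 ≈ 372.03*I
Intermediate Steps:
-54175/√(-35536 + 14331) = -54175*(-I*√21205/21205) = -(-10835)*I*√21205/4241 = 10835*I*√21205/4241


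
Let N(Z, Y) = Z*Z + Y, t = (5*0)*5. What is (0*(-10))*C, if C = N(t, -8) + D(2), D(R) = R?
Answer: 0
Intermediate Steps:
t = 0 (t = 0*5 = 0)
N(Z, Y) = Y + Z**2 (N(Z, Y) = Z**2 + Y = Y + Z**2)
C = -6 (C = (-8 + 0**2) + 2 = (-8 + 0) + 2 = -8 + 2 = -6)
(0*(-10))*C = (0*(-10))*(-6) = 0*(-6) = 0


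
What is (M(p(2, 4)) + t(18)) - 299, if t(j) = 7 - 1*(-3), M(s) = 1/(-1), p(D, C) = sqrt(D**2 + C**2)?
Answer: -290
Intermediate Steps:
p(D, C) = sqrt(C**2 + D**2)
M(s) = -1
t(j) = 10 (t(j) = 7 + 3 = 10)
(M(p(2, 4)) + t(18)) - 299 = (-1 + 10) - 299 = 9 - 299 = -290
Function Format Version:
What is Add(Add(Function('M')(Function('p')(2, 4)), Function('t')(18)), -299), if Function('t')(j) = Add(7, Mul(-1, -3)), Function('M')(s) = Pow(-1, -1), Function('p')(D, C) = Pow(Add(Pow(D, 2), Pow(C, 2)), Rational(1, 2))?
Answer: -290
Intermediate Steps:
Function('p')(D, C) = Pow(Add(Pow(C, 2), Pow(D, 2)), Rational(1, 2))
Function('M')(s) = -1
Function('t')(j) = 10 (Function('t')(j) = Add(7, 3) = 10)
Add(Add(Function('M')(Function('p')(2, 4)), Function('t')(18)), -299) = Add(Add(-1, 10), -299) = Add(9, -299) = -290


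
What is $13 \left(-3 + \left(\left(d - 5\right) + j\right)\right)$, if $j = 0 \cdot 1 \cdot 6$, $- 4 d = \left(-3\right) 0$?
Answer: $-104$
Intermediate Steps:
$d = 0$ ($d = - \frac{\left(-3\right) 0}{4} = \left(- \frac{1}{4}\right) 0 = 0$)
$j = 0$ ($j = 0 \cdot 6 = 0$)
$13 \left(-3 + \left(\left(d - 5\right) + j\right)\right) = 13 \left(-3 + \left(\left(0 - 5\right) + 0\right)\right) = 13 \left(-3 + \left(-5 + 0\right)\right) = 13 \left(-3 - 5\right) = 13 \left(-8\right) = -104$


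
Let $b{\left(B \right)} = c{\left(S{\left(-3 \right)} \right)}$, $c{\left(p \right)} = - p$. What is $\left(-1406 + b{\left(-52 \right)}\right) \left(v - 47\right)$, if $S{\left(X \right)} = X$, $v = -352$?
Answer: $559797$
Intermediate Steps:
$b{\left(B \right)} = 3$ ($b{\left(B \right)} = \left(-1\right) \left(-3\right) = 3$)
$\left(-1406 + b{\left(-52 \right)}\right) \left(v - 47\right) = \left(-1406 + 3\right) \left(-352 - 47\right) = \left(-1403\right) \left(-399\right) = 559797$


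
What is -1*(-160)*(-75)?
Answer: -12000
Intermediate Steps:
-1*(-160)*(-75) = 160*(-75) = -12000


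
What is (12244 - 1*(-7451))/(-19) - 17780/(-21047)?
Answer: -414182845/399893 ≈ -1035.7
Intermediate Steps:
(12244 - 1*(-7451))/(-19) - 17780/(-21047) = (12244 + 7451)*(-1/19) - 17780*(-1/21047) = 19695*(-1/19) + 17780/21047 = -19695/19 + 17780/21047 = -414182845/399893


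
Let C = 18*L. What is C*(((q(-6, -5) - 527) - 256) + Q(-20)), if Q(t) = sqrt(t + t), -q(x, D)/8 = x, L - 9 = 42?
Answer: -674730 + 1836*I*sqrt(10) ≈ -6.7473e+5 + 5805.9*I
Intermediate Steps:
L = 51 (L = 9 + 42 = 51)
q(x, D) = -8*x
C = 918 (C = 18*51 = 918)
Q(t) = sqrt(2)*sqrt(t) (Q(t) = sqrt(2*t) = sqrt(2)*sqrt(t))
C*(((q(-6, -5) - 527) - 256) + Q(-20)) = 918*(((-8*(-6) - 527) - 256) + sqrt(2)*sqrt(-20)) = 918*(((48 - 527) - 256) + sqrt(2)*(2*I*sqrt(5))) = 918*((-479 - 256) + 2*I*sqrt(10)) = 918*(-735 + 2*I*sqrt(10)) = -674730 + 1836*I*sqrt(10)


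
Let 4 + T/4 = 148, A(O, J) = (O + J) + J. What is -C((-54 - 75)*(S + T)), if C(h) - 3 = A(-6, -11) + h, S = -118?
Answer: 59107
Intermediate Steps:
A(O, J) = O + 2*J (A(O, J) = (J + O) + J = O + 2*J)
T = 576 (T = -16 + 4*148 = -16 + 592 = 576)
C(h) = -25 + h (C(h) = 3 + ((-6 + 2*(-11)) + h) = 3 + ((-6 - 22) + h) = 3 + (-28 + h) = -25 + h)
-C((-54 - 75)*(S + T)) = -(-25 + (-54 - 75)*(-118 + 576)) = -(-25 - 129*458) = -(-25 - 59082) = -1*(-59107) = 59107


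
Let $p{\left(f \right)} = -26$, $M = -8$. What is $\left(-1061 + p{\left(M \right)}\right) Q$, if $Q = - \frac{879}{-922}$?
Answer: $- \frac{955473}{922} \approx -1036.3$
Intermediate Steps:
$Q = \frac{879}{922}$ ($Q = \left(-879\right) \left(- \frac{1}{922}\right) = \frac{879}{922} \approx 0.95336$)
$\left(-1061 + p{\left(M \right)}\right) Q = \left(-1061 - 26\right) \frac{879}{922} = \left(-1087\right) \frac{879}{922} = - \frac{955473}{922}$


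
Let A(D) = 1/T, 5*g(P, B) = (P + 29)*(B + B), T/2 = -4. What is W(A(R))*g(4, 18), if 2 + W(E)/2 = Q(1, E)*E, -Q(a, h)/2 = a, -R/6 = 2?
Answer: -4158/5 ≈ -831.60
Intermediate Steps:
R = -12 (R = -6*2 = -12)
T = -8 (T = 2*(-4) = -8)
Q(a, h) = -2*a
g(P, B) = 2*B*(29 + P)/5 (g(P, B) = ((P + 29)*(B + B))/5 = ((29 + P)*(2*B))/5 = (2*B*(29 + P))/5 = 2*B*(29 + P)/5)
A(D) = -⅛ (A(D) = 1/(-8) = -⅛)
W(E) = -4 - 4*E (W(E) = -4 + 2*((-2*1)*E) = -4 + 2*(-2*E) = -4 - 4*E)
W(A(R))*g(4, 18) = (-4 - 4*(-⅛))*((⅖)*18*(29 + 4)) = (-4 + ½)*((⅖)*18*33) = -7/2*1188/5 = -4158/5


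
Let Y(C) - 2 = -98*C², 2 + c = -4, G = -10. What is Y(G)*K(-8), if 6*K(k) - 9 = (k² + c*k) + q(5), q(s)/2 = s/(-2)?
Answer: -189428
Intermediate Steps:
q(s) = -s (q(s) = 2*(s/(-2)) = 2*(s*(-½)) = 2*(-s/2) = -s)
c = -6 (c = -2 - 4 = -6)
Y(C) = 2 - 98*C²
K(k) = ⅔ - k + k²/6 (K(k) = 3/2 + ((k² - 6*k) - 1*5)/6 = 3/2 + ((k² - 6*k) - 5)/6 = 3/2 + (-5 + k² - 6*k)/6 = 3/2 + (-⅚ - k + k²/6) = ⅔ - k + k²/6)
Y(G)*K(-8) = (2 - 98*(-10)²)*(⅔ - 1*(-8) + (⅙)*(-8)²) = (2 - 98*100)*(⅔ + 8 + (⅙)*64) = (2 - 9800)*(⅔ + 8 + 32/3) = -9798*58/3 = -189428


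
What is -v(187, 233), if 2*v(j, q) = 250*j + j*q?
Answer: -90321/2 ≈ -45161.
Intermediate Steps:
v(j, q) = 125*j + j*q/2 (v(j, q) = (250*j + j*q)/2 = 125*j + j*q/2)
-v(187, 233) = -187*(250 + 233)/2 = -187*483/2 = -1*90321/2 = -90321/2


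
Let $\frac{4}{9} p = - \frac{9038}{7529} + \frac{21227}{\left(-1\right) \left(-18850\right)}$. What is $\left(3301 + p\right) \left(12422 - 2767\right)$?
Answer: $\frac{3618382206541357}{113537320} \approx 3.187 \cdot 10^{7}$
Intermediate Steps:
$p = - \frac{94933953}{567686600}$ ($p = \frac{9 \left(- \frac{9038}{7529} + \frac{21227}{\left(-1\right) \left(-18850\right)}\right)}{4} = \frac{9 \left(\left(-9038\right) \frac{1}{7529} + \frac{21227}{18850}\right)}{4} = \frac{9 \left(- \frac{9038}{7529} + 21227 \cdot \frac{1}{18850}\right)}{4} = \frac{9 \left(- \frac{9038}{7529} + \frac{21227}{18850}\right)}{4} = \frac{9}{4} \left(- \frac{10548217}{141921650}\right) = - \frac{94933953}{567686600} \approx -0.16723$)
$\left(3301 + p\right) \left(12422 - 2767\right) = \left(3301 - \frac{94933953}{567686600}\right) \left(12422 - 2767\right) = \frac{1873838532647}{567686600} \cdot 9655 = \frac{3618382206541357}{113537320}$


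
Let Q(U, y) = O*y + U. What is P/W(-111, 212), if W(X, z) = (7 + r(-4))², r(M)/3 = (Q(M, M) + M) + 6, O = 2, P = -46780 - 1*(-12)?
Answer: -46768/529 ≈ -88.408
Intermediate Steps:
P = -46768 (P = -46780 + 12 = -46768)
Q(U, y) = U + 2*y (Q(U, y) = 2*y + U = U + 2*y)
r(M) = 18 + 12*M (r(M) = 3*(((M + 2*M) + M) + 6) = 3*((3*M + M) + 6) = 3*(4*M + 6) = 3*(6 + 4*M) = 18 + 12*M)
W(X, z) = 529 (W(X, z) = (7 + (18 + 12*(-4)))² = (7 + (18 - 48))² = (7 - 30)² = (-23)² = 529)
P/W(-111, 212) = -46768/529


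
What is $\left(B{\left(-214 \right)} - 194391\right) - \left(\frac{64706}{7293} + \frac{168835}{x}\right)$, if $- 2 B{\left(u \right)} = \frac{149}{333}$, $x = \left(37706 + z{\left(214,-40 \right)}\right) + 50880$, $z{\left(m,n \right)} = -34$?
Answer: $- \frac{13935684369674317}{71684880696} \approx -1.944 \cdot 10^{5}$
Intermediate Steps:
$x = 88552$ ($x = \left(37706 - 34\right) + 50880 = 37672 + 50880 = 88552$)
$B{\left(u \right)} = - \frac{149}{666}$ ($B{\left(u \right)} = - \frac{149 \cdot \frac{1}{333}}{2} = \left(- \frac{1}{2}\right) \frac{149}{333} = - \frac{149}{666}$)
$\left(B{\left(-214 \right)} - 194391\right) - \left(\frac{64706}{7293} + \frac{168835}{x}\right) = \left(- \frac{149}{666} - 194391\right) - \left(\frac{64706}{7293} + \frac{168835}{88552}\right) = - \frac{129464555}{666} - \frac{6961159367}{645809736} = - \frac{13935684369674317}{71684880696}$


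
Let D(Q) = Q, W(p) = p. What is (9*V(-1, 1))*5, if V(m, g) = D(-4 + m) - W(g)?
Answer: -270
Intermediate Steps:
V(m, g) = -4 + m - g (V(m, g) = (-4 + m) - g = -4 + m - g)
(9*V(-1, 1))*5 = (9*(-4 - 1 - 1*1))*5 = (9*(-4 - 1 - 1))*5 = (9*(-6))*5 = -54*5 = -270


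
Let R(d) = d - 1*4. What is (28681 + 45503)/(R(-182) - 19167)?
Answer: -24728/6451 ≈ -3.8332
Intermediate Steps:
R(d) = -4 + d (R(d) = d - 4 = -4 + d)
(28681 + 45503)/(R(-182) - 19167) = (28681 + 45503)/((-4 - 182) - 19167) = 74184/(-186 - 19167) = 74184/(-19353) = 74184*(-1/19353) = -24728/6451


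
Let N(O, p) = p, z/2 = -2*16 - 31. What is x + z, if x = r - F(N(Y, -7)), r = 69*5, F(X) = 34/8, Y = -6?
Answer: 859/4 ≈ 214.75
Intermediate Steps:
z = -126 (z = 2*(-2*16 - 31) = 2*(-32 - 31) = 2*(-63) = -126)
F(X) = 17/4 (F(X) = 34*(⅛) = 17/4)
r = 345
x = 1363/4 (x = 345 - 1*17/4 = 345 - 17/4 = 1363/4 ≈ 340.75)
x + z = 1363/4 - 126 = 859/4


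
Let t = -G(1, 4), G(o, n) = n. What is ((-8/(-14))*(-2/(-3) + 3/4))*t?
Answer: -68/21 ≈ -3.2381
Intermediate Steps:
t = -4 (t = -1*4 = -4)
((-8/(-14))*(-2/(-3) + 3/4))*t = ((-8/(-14))*(-2/(-3) + 3/4))*(-4) = ((-8*(-1/14))*(-2*(-1/3) + 3*(1/4)))*(-4) = (4*(2/3 + 3/4)/7)*(-4) = ((4/7)*(17/12))*(-4) = (17/21)*(-4) = -68/21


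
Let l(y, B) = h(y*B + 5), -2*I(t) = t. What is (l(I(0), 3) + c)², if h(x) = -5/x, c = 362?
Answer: 130321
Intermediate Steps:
I(t) = -t/2
l(y, B) = -5/(5 + B*y) (l(y, B) = -5/(y*B + 5) = -5/(B*y + 5) = -5/(5 + B*y))
(l(I(0), 3) + c)² = (-5/(5 + 3*(-½*0)) + 362)² = (-5/(5 + 3*0) + 362)² = (-5/(5 + 0) + 362)² = (-5/5 + 362)² = (-5*⅕ + 362)² = (-1 + 362)² = 361² = 130321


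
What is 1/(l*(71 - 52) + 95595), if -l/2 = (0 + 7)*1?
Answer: 1/95329 ≈ 1.0490e-5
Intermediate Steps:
l = -14 (l = -2*(0 + 7) = -14 ≈ -14.000)
1/(l*(71 - 52) + 95595) = 1/(-14*(71 - 52) + 95595) = 1/(-14*19 + 95595) = 1/(-266 + 95595) = 1/95329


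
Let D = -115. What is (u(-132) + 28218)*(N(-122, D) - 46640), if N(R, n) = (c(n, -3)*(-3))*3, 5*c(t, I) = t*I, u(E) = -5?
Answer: -1333374593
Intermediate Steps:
c(t, I) = I*t/5 (c(t, I) = (t*I)/5 = (I*t)/5 = I*t/5)
N(R, n) = 27*n/5 (N(R, n) = (((⅕)*(-3)*n)*(-3))*3 = (-3*n/5*(-3))*3 = (9*n/5)*3 = 27*n/5)
(u(-132) + 28218)*(N(-122, D) - 46640) = (-5 + 28218)*((27/5)*(-115) - 46640) = 28213*(-621 - 46640) = 28213*(-47261) = -1333374593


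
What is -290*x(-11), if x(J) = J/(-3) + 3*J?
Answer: 25520/3 ≈ 8506.7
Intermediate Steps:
x(J) = 8*J/3 (x(J) = J*(-1/3) + 3*J = -J/3 + 3*J = 8*J/3)
-290*x(-11) = -2320*(-11)/3 = -290*(-88/3) = 25520/3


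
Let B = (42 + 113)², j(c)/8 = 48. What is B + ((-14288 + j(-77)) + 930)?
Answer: 11051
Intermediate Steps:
j(c) = 384 (j(c) = 8*48 = 384)
B = 24025 (B = 155² = 24025)
B + ((-14288 + j(-77)) + 930) = 24025 + ((-14288 + 384) + 930) = 24025 + (-13904 + 930) = 24025 - 12974 = 11051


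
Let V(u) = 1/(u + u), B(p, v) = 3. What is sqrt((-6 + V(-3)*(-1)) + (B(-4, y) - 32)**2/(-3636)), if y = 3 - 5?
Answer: I*sqrt(2227151)/606 ≈ 2.4626*I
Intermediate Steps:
y = -2
V(u) = 1/(2*u)
sqrt((-6 + V(-3)*(-1)) + (B(-4, y) - 32)**2/(-3636)) = sqrt((-6 + ((1/2)/(-3))*(-1)) + (3 - 32)**2/(-3636)) = sqrt((-6 + ((1/2)*(-1/3))*(-1)) + (-29)**2*(-1/3636)) = sqrt((-6 - 1/6*(-1)) + 841*(-1/3636)) = sqrt((-6 + 1/6) - 841/3636) = sqrt(-35/6 - 841/3636) = sqrt(-22051/3636) = I*sqrt(2227151)/606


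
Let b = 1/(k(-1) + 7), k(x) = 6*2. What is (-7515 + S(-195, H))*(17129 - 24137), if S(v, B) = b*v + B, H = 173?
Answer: 978968544/19 ≈ 5.1525e+7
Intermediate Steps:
k(x) = 12
b = 1/19 (b = 1/(12 + 7) = 1/19 ≈ 0.052632)
S(v, B) = B + v/19 (S(v, B) = v/19 + B = B + v/19)
(-7515 + S(-195, H))*(17129 - 24137) = (-7515 + (173 + (1/19)*(-195)))*(17129 - 24137) = (-7515 + (173 - 195/19))*(-7008) = (-7515 + 3092/19)*(-7008) = -139693/19*(-7008) = 978968544/19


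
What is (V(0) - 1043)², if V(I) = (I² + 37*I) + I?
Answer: 1087849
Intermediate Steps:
V(I) = I² + 38*I
(V(0) - 1043)² = (0*(38 + 0) - 1043)² = (0*38 - 1043)² = (0 - 1043)² = (-1043)² = 1087849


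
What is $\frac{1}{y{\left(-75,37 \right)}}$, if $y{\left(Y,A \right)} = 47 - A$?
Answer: $\frac{1}{10} \approx 0.1$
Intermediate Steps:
$\frac{1}{y{\left(-75,37 \right)}} = \frac{1}{47 - 37} = \frac{1}{10}$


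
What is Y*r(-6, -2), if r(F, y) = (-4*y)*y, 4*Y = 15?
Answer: -60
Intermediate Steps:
Y = 15/4 (Y = (¼)*15 = 15/4 ≈ 3.7500)
r(F, y) = -4*y²
Y*r(-6, -2) = 15*(-4*(-2)²)/4 = 15*(-4*4)/4 = (15/4)*(-16) = -60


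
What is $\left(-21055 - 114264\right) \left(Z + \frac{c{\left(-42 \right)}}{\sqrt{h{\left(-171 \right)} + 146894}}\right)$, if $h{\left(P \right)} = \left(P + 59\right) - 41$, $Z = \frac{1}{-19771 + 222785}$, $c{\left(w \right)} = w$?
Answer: $- \frac{135319}{203014} + \frac{811914 \sqrt{146741}}{20963} \approx 14836.0$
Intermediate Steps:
$Z = \frac{1}{203014} \approx 4.9258 \cdot 10^{-6}$
$h{\left(P \right)} = 18 + P$ ($h{\left(P \right)} = \left(59 + P\right) - 41 = 18 + P$)
$\left(-21055 - 114264\right) \left(Z + \frac{c{\left(-42 \right)}}{\sqrt{h{\left(-171 \right)} + 146894}}\right) = \left(-21055 - 114264\right) \left(\frac{1}{203014} - \frac{42}{\sqrt{\left(18 - 171\right) + 146894}}\right) = - 135319 \left(\frac{1}{203014} - \frac{42}{\sqrt{-153 + 146894}}\right) = - 135319 \left(\frac{1}{203014} - \frac{42}{\sqrt{146741}}\right) = - 135319 \left(\frac{1}{203014} - 42 \frac{\sqrt{146741}}{146741}\right) = - 135319 \left(\frac{1}{203014} - \frac{6 \sqrt{146741}}{20963}\right) = - \frac{135319}{203014} + \frac{811914 \sqrt{146741}}{20963}$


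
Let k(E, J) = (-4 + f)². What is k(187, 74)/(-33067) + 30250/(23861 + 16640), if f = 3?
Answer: 1000236249/1339246567 ≈ 0.74687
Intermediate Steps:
k(E, J) = 1 (k(E, J) = (-4 + 3)² = (-1)² = 1)
k(187, 74)/(-33067) + 30250/(23861 + 16640) = 1/(-33067) + 30250/(23861 + 16640) = 1*(-1/33067) + 30250/40501 = -1/33067 + 30250*(1/40501) = -1/33067 + 30250/40501 = 1000236249/1339246567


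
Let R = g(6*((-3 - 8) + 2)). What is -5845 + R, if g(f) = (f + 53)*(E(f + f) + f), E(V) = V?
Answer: -5683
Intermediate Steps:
g(f) = 3*f*(53 + f) (g(f) = (f + 53)*((f + f) + f) = (53 + f)*(2*f + f) = (53 + f)*(3*f) = 3*f*(53 + f))
R = 162 (R = 3*(6*((-3 - 8) + 2))*(53 + 6*((-3 - 8) + 2)) = 3*(6*(-11 + 2))*(53 + 6*(-11 + 2)) = 3*(6*(-9))*(53 + 6*(-9)) = 3*(-54)*(53 - 54) = 3*(-54)*(-1) = 162)
-5845 + R = -5845 + 162 = -5683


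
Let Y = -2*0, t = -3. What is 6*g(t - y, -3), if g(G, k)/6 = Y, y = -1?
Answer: 0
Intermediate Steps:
Y = 0
g(G, k) = 0 (g(G, k) = 6*0 = 0)
6*g(t - y, -3) = 6*0 = 0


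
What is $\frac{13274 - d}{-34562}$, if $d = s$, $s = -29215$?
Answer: $- \frac{42489}{34562} \approx -1.2294$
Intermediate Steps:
$d = -29215$
$\frac{13274 - d}{-34562} = \frac{13274 - -29215}{-34562} = \left(13274 + 29215\right) \left(- \frac{1}{34562}\right) = 42489 \left(- \frac{1}{34562}\right) = - \frac{42489}{34562}$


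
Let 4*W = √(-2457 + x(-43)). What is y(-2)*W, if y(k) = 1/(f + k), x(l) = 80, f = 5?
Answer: I*√2377/12 ≈ 4.0629*I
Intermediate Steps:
y(k) = 1/(5 + k)
W = I*√2377/4 (W = √(-2457 + 80)/4 = √(-2377)/4 = (I*√2377)/4 = I*√2377/4 ≈ 12.189*I)
y(-2)*W = (I*√2377/4)/(5 - 2) = (I*√2377/4)/3 = I*√2377/12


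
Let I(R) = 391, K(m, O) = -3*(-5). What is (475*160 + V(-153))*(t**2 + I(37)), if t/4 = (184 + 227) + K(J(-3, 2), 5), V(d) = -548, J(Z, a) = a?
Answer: 219113136164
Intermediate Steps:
K(m, O) = 15
t = 1704 (t = 4*((184 + 227) + 15) = 4*(411 + 15) = 4*426 = 1704)
(475*160 + V(-153))*(t**2 + I(37)) = (475*160 - 548)*(1704**2 + 391) = (76000 - 548)*(2903616 + 391) = 75452*2904007 = 219113136164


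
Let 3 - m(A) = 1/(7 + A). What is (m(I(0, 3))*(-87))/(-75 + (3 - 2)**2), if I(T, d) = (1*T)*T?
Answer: 870/259 ≈ 3.3591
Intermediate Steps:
I(T, d) = T**2 (I(T, d) = T*T = T**2)
m(A) = 3 - 1/(7 + A)
(m(I(0, 3))*(-87))/(-75 + (3 - 2)**2) = (((20 + 3*0**2)/(7 + 0**2))*(-87))/(-75 + (3 - 2)**2) = (((20 + 3*0)/(7 + 0))*(-87))/(-75 + 1**2) = (((20 + 0)/7)*(-87))/(-75 + 1) = (((1/7)*20)*(-87))/(-74) = ((20/7)*(-87))*(-1/74) = -1740/7*(-1/74) = 870/259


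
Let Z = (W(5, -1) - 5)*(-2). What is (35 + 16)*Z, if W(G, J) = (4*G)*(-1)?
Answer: 2550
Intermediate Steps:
W(G, J) = -4*G
Z = 50 (Z = (-4*5 - 5)*(-2) = (-20 - 5)*(-2) = -25*(-2) = 50)
(35 + 16)*Z = (35 + 16)*50 = 51*50 = 2550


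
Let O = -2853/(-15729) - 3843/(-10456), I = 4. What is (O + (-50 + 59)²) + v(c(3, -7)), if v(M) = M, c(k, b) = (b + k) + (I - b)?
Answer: 4854323609/54820808 ≈ 88.549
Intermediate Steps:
c(k, b) = 4 + k (c(k, b) = (b + k) + (4 - b) = 4 + k)
O = 30092505/54820808 (O = -2853*(-1/15729) - 3843*(-1/10456) = 951/5243 + 3843/10456 = 30092505/54820808 ≈ 0.54892)
(O + (-50 + 59)²) + v(c(3, -7)) = (30092505/54820808 + (-50 + 59)²) + (4 + 3) = (30092505/54820808 + 9²) + 7 = (30092505/54820808 + 81) + 7 = 4470577953/54820808 + 7 = 4854323609/54820808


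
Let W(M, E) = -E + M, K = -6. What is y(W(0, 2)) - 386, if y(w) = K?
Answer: -392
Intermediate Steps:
W(M, E) = M - E
y(w) = -6
y(W(0, 2)) - 386 = -6 - 386 = -392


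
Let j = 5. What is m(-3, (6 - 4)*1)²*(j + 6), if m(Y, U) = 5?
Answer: 275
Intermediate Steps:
m(-3, (6 - 4)*1)²*(j + 6) = 5²*(5 + 6) = 25*11 = 275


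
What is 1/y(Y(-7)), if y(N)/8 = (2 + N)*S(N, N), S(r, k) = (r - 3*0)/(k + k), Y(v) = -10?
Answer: -1/32 ≈ -0.031250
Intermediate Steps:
S(r, k) = r/(2*k) (S(r, k) = (r + 0)/((2*k)) = r*(1/(2*k)) = r/(2*k))
y(N) = 8 + 4*N (y(N) = 8*((2 + N)*(N/(2*N))) = 8*((2 + N)*(½)) = 8*(1 + N/2) = 8 + 4*N)
1/y(Y(-7)) = 1/(8 + 4*(-10)) = 1/(8 - 40) = 1/(-32) = -1/32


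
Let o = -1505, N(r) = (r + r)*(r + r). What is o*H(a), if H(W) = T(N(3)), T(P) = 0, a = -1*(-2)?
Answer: 0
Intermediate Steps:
N(r) = 4*r**2 (N(r) = (2*r)*(2*r) = 4*r**2)
a = 2
H(W) = 0
o*H(a) = -1505*0 = 0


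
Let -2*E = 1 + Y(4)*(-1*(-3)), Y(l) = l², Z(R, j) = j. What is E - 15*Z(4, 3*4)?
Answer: -409/2 ≈ -204.50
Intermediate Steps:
E = -49/2 (E = -(1 + 4²*(-1*(-3)))/2 = -(1 + 16*3)/2 = -(1 + 48)/2 = -½*49 = -49/2 ≈ -24.500)
E - 15*Z(4, 3*4) = -49/2 - 45*4 = -49/2 - 15*12 = -49/2 - 180 = -409/2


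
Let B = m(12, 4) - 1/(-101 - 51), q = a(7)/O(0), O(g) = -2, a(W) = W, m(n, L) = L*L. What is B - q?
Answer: 2965/152 ≈ 19.507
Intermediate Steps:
m(n, L) = L²
q = -7/2 (q = 7/(-2) = 7*(-½) = -7/2 ≈ -3.5000)
B = 2433/152 (B = 4² - 1/(-101 - 51) = 16 - 1/(-152) = 16 - 1*(-1/152) = 16 + 1/152 = 2433/152 ≈ 16.007)
B - q = 2433/152 - 1*(-7/2) = 2433/152 + 7/2 = 2965/152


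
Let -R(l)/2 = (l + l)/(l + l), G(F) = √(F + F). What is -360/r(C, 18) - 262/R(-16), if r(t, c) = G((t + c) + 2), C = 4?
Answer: 131 - 30*√3 ≈ 79.038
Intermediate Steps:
G(F) = √2*√F (G(F) = √(2*F) = √2*√F)
R(l) = -2 (R(l) = -2*(l + l)/(l + l) = -2*2*l/(2*l) = -2*2*l*1/(2*l) = -2*1 = -2)
r(t, c) = √2*√(2 + c + t) (r(t, c) = √2*√((t + c) + 2) = √2*√((c + t) + 2) = √2*√(2 + c + t))
-360/r(C, 18) - 262/R(-16) = -360/√(4 + 2*18 + 2*4) - 262/(-2) = -360/√(4 + 36 + 8) - 262*(-½) = -360*√3/12 + 131 = -30*√3 + 131 = 131 - 30*√3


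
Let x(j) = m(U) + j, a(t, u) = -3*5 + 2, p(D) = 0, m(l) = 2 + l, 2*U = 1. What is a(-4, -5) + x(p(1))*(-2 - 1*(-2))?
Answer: -13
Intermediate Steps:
U = 1/2 (U = (1/2)*1 = 1/2 ≈ 0.50000)
a(t, u) = -13 (a(t, u) = -15 + 2 = -13)
x(j) = 5/2 + j (x(j) = (2 + 1/2) + j = 5/2 + j)
a(-4, -5) + x(p(1))*(-2 - 1*(-2)) = -13 + (5/2 + 0)*(-2 - 1*(-2)) = -13 + 5*(-2 + 2)/2 = -13 + (5/2)*0 = -13 + 0 = -13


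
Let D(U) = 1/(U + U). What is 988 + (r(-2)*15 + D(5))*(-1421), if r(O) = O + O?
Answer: 861059/10 ≈ 86106.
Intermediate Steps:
r(O) = 2*O
D(U) = 1/(2*U)
988 + (r(-2)*15 + D(5))*(-1421) = 988 + ((2*(-2))*15 + (1/2)/5)*(-1421) = 988 + (-4*15 + (1/2)*(1/5))*(-1421) = 988 + (-60 + 1/10)*(-1421) = 988 - 599/10*(-1421) = 988 + 851179/10 = 861059/10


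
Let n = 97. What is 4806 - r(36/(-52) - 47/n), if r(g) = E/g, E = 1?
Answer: 7133365/1484 ≈ 4806.9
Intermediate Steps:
r(g) = 1/g
4806 - r(36/(-52) - 47/n) = 4806 - 1/(36/(-52) - 47/97) = 4806 - 1/(36*(-1/52) - 47*1/97) = 4806 - 1/(-9/13 - 47/97) = 4806 - 1/(-1484/1261) = 4806 - 1*(-1261/1484) = 4806 + 1261/1484 = 7133365/1484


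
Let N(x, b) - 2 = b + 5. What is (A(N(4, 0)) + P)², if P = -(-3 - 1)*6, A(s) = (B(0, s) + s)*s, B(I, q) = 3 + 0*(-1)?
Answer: 8836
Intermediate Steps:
B(I, q) = 3 (B(I, q) = 3 + 0 = 3)
N(x, b) = 7 + b (N(x, b) = 2 + (b + 5) = 2 + (5 + b) = 7 + b)
A(s) = s*(3 + s) (A(s) = (3 + s)*s = s*(3 + s))
P = 24 (P = -(-4)*6 = -1*(-24) = 24)
(A(N(4, 0)) + P)² = ((7 + 0)*(3 + (7 + 0)) + 24)² = (7*(3 + 7) + 24)² = (7*10 + 24)² = (70 + 24)² = 94² = 8836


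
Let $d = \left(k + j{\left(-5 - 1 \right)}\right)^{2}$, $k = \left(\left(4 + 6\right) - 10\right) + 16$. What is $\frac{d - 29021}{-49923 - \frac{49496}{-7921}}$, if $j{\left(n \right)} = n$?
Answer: $\frac{229083241}{395390587} \approx 0.57938$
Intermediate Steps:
$k = 16$ ($k = \left(10 - 10\right) + 16 = 0 + 16 = 16$)
$d = 100$ ($d = \left(16 - 6\right)^{2} = 10^{2} = 100$)
$\frac{d - 29021}{-49923 - \frac{49496}{-7921}} = \frac{100 - 29021}{-49923 - \frac{49496}{-7921}} = - \frac{28921}{-49923 - - \frac{49496}{7921}} = - \frac{28921}{-49923 + \frac{49496}{7921}} = - \frac{28921}{- \frac{395390587}{7921}} = \left(-28921\right) \left(- \frac{7921}{395390587}\right) = \frac{229083241}{395390587}$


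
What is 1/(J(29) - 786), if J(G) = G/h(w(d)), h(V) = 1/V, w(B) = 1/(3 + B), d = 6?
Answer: -9/7045 ≈ -0.0012775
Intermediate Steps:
J(G) = G/9 (J(G) = G/(1/(1/(3 + 6))) = G/(1/(1/9)) = G/9)
1/(J(29) - 786) = 1/((1/9)*29 - 786) = 1/(29/9 - 786) = 1/(-7045/9) = -9/7045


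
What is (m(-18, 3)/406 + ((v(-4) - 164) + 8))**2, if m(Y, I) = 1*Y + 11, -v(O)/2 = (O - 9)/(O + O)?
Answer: 341325625/13456 ≈ 25366.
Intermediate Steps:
v(O) = -(-9 + O)/O (v(O) = -2*(O - 9)/(O + O) = -2*(-9 + O)/(2*O) = -2*(-9 + O)*1/(2*O) = -(-9 + O)/O)
m(Y, I) = 11 + Y (m(Y, I) = Y + 11 = 11 + Y)
(m(-18, 3)/406 + ((v(-4) - 164) + 8))**2 = ((11 - 18)/406 + (((9 - 1*(-4))/(-4) - 164) + 8))**2 = (-7*1/406 + ((-(9 + 4)/4 - 164) + 8))**2 = (-1/58 + ((-1/4*13 - 164) + 8))**2 = (-1/58 + ((-13/4 - 164) + 8))**2 = (-1/58 + (-669/4 + 8))**2 = (-1/58 - 637/4)**2 = (-18475/116)**2 = 341325625/13456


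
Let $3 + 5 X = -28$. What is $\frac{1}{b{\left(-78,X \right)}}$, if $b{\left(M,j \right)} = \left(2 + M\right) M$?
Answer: $\frac{1}{5928} \approx 0.00016869$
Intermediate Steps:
$X = - \frac{31}{5}$ ($X = - \frac{3}{5} + \frac{1}{5} \left(-28\right) = - \frac{3}{5} - \frac{28}{5} = - \frac{31}{5} \approx -6.2$)
$b{\left(M,j \right)} = M \left(2 + M\right)$
$\frac{1}{b{\left(-78,X \right)}} = \frac{1}{\left(-78\right) \left(2 - 78\right)} = \frac{1}{\left(-78\right) \left(-76\right)} = \frac{1}{5928}$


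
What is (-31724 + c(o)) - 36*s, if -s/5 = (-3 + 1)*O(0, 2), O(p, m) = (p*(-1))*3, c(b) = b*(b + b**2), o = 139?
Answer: 2673216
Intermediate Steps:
O(p, m) = -3*p (O(p, m) = -p*3 = -3*p)
s = 0 (s = -5*(-3 + 1)*(-3*0) = -(-10)*0 = -5*0 = 0)
(-31724 + c(o)) - 36*s = (-31724 + 139**2*(1 + 139)) - 36*0 = (-31724 + 19321*140) + 0 = (-31724 + 2704940) + 0 = 2673216 + 0 = 2673216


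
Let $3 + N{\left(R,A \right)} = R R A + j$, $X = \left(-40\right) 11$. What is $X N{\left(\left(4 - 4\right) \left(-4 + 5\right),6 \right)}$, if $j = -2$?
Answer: $2200$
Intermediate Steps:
$X = -440$
$N{\left(R,A \right)} = -5 + A R^{2}$ ($N{\left(R,A \right)} = -3 + \left(R R A - 2\right) = -3 + \left(R^{2} A - 2\right) = -3 + \left(A R^{2} - 2\right) = -3 + \left(-2 + A R^{2}\right) = -5 + A R^{2}$)
$X N{\left(\left(4 - 4\right) \left(-4 + 5\right),6 \right)} = - 440 \left(-5 + 6 \left(\left(4 - 4\right) \left(-4 + 5\right)\right)^{2}\right) = - 440 \left(-5 + 6 \left(0 \cdot 1\right)^{2}\right) = - 440 \left(-5 + 6 \cdot 0^{2}\right) = - 440 \left(-5 + 6 \cdot 0\right) = - 440 \left(-5 + 0\right) = \left(-440\right) \left(-5\right) = 2200$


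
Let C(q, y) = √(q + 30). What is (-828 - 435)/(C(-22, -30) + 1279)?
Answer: -1615377/1635833 + 2526*√2/1635833 ≈ -0.98531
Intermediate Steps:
C(q, y) = √(30 + q)
(-828 - 435)/(C(-22, -30) + 1279) = (-828 - 435)/(√(30 - 22) + 1279) = -1263/(√8 + 1279) = -1263/(2*√2 + 1279) = -1263/(1279 + 2*√2)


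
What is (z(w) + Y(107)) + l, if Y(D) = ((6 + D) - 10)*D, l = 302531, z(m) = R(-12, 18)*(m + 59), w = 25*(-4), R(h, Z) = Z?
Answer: 312814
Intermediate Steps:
w = -100
z(m) = 1062 + 18*m (z(m) = 18*(m + 59) = 18*(59 + m) = 1062 + 18*m)
Y(D) = D*(-4 + D) (Y(D) = (-4 + D)*D = D*(-4 + D))
(z(w) + Y(107)) + l = ((1062 + 18*(-100)) + 107*(-4 + 107)) + 302531 = ((1062 - 1800) + 107*103) + 302531 = (-738 + 11021) + 302531 = 10283 + 302531 = 312814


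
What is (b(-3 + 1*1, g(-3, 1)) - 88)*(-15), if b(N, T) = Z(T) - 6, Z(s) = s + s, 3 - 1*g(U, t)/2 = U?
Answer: 1050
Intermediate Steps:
g(U, t) = 6 - 2*U
Z(s) = 2*s
b(N, T) = -6 + 2*T (b(N, T) = 2*T - 6 = -6 + 2*T)
(b(-3 + 1*1, g(-3, 1)) - 88)*(-15) = ((-6 + 2*(6 - 2*(-3))) - 88)*(-15) = ((-6 + 2*(6 + 6)) - 88)*(-15) = ((-6 + 2*12) - 88)*(-15) = ((-6 + 24) - 88)*(-15) = (18 - 88)*(-15) = -70*(-15) = 1050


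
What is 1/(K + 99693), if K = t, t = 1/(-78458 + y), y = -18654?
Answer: 97112/9681386615 ≈ 1.0031e-5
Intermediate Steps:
t = -1/97112 (t = 1/(-78458 - 18654) = 1/(-97112) = -1/97112 ≈ -1.0297e-5)
K = -1/97112 ≈ -1.0297e-5
1/(K + 99693) = 1/(-1/97112 + 99693) = 1/(9681386615/97112) = 97112/9681386615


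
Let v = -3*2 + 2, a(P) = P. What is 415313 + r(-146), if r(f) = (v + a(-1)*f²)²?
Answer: 454957713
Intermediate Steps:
v = -4 (v = -6 + 2 = -4)
r(f) = (-4 - f²)²
415313 + r(-146) = 415313 + (4 + (-146)²)² = 415313 + (4 + 21316)² = 415313 + 21320² = 415313 + 454542400 = 454957713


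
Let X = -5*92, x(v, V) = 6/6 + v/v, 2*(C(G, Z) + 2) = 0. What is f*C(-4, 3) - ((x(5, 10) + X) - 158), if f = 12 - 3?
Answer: 598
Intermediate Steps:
f = 9
C(G, Z) = -2 (C(G, Z) = -2 + (½)*0 = -2 + 0 = -2)
x(v, V) = 2 (x(v, V) = 6*(⅙) + 1 = 1 + 1 = 2)
X = -460
f*C(-4, 3) - ((x(5, 10) + X) - 158) = 9*(-2) - ((2 - 460) - 158) = -18 - (-458 - 158) = -18 - 1*(-616) = -18 + 616 = 598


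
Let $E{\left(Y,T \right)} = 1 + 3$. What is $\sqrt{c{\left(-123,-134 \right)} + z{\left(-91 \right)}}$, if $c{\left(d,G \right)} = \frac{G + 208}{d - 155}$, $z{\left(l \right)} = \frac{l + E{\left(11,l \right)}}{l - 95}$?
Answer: $\frac{3 \sqrt{1663274}}{8618} \approx 0.44895$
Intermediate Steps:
$E{\left(Y,T \right)} = 4$
$z{\left(l \right)} = \frac{4 + l}{-95 + l}$ ($z{\left(l \right)} = \frac{l + 4}{l - 95} = \frac{4 + l}{-95 + l}$)
$c{\left(d,G \right)} = \frac{208 + G}{-155 + d}$
$\sqrt{c{\left(-123,-134 \right)} + z{\left(-91 \right)}} = \sqrt{\frac{208 - 134}{-155 - 123} + \frac{4 - 91}{-95 - 91}} = \sqrt{\frac{1}{-278} \cdot 74 + \frac{1}{-186} \left(-87\right)} = \sqrt{\left(- \frac{1}{278}\right) 74 - - \frac{29}{62}} = \sqrt{- \frac{37}{139} + \frac{29}{62}} = \sqrt{\frac{1737}{8618}} = \frac{3 \sqrt{1663274}}{8618}$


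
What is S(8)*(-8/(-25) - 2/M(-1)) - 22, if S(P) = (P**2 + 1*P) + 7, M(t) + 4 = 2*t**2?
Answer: 2057/25 ≈ 82.280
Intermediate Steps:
M(t) = -4 + 2*t**2
S(P) = 7 + P + P**2 (S(P) = (P**2 + P) + 7 = (P + P**2) + 7 = 7 + P + P**2)
S(8)*(-8/(-25) - 2/M(-1)) - 22 = (7 + 8 + 8**2)*(-8/(-25) - 2/(-4 + 2*(-1)**2)) - 22 = (7 + 8 + 64)*(-8*(-1/25) - 2/(-4 + 2*1)) - 22 = 79*(8/25 - 2/(-4 + 2)) - 22 = 79*(8/25 - 2/(-2)) - 22 = 79*(8/25 - 2*(-1/2)) - 22 = 79*(8/25 + 1) - 22 = 79*(33/25) - 22 = 2607/25 - 22 = 2057/25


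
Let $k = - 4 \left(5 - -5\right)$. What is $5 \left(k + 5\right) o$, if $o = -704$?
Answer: $123200$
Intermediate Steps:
$k = -40$ ($k = - 4 \left(5 + 5\right) = \left(-4\right) 10 = -40$)
$5 \left(k + 5\right) o = 5 \left(-40 + 5\right) \left(-704\right) = 5 \left(-35\right) \left(-704\right) = \left(-175\right) \left(-704\right) = 123200$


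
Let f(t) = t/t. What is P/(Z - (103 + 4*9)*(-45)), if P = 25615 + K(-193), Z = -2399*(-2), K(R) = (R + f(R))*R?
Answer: 8953/1579 ≈ 5.6700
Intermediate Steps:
f(t) = 1
K(R) = R*(1 + R) (K(R) = (R + 1)*R = (1 + R)*R = R*(1 + R))
Z = 4798
P = 62671 (P = 25615 - 193*(1 - 193) = 25615 - 193*(-192) = 25615 + 37056 = 62671)
P/(Z - (103 + 4*9)*(-45)) = 62671/(4798 - (103 + 4*9)*(-45)) = 62671/(4798 - (103 + 36)*(-45)) = 62671/(4798 - 139*(-45)) = 62671/(4798 - 1*(-6255)) = 62671/(4798 + 6255) = 62671/11053 = 62671*(1/11053) = 8953/1579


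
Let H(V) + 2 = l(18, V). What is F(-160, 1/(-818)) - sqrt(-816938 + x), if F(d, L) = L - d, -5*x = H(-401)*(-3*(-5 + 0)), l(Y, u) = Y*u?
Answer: 130879/818 - I*sqrt(795278) ≈ 160.0 - 891.78*I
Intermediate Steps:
H(V) = -2 + 18*V
x = 21660 (x = -(-2 + 18*(-401))*(-3*(-5 + 0))/5 = -(-2 - 7218)*(-3*(-5))/5 = -(-1444)*15 = -1/5*(-108300) = 21660)
F(-160, 1/(-818)) - sqrt(-816938 + x) = (1/(-818) - 1*(-160)) - sqrt(-816938 + 21660) = (-1/818 + 160) - sqrt(-795278) = 130879/818 - I*sqrt(795278)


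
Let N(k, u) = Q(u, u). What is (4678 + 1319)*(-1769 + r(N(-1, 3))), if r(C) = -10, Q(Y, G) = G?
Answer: -10668663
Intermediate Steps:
N(k, u) = u
(4678 + 1319)*(-1769 + r(N(-1, 3))) = (4678 + 1319)*(-1769 - 10) = 5997*(-1779) = -10668663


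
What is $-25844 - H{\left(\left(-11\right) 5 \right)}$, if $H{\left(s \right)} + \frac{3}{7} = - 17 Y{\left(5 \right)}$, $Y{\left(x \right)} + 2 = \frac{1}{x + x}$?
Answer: $- \frac{1811311}{70} \approx -25876.0$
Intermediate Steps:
$Y{\left(x \right)} = -2 + \frac{1}{2 x}$ ($Y{\left(x \right)} = -2 + \frac{1}{x + x} = -2 + \frac{1}{2 x}$)
$H{\left(s \right)} = \frac{2231}{70}$ ($H{\left(s \right)} = - \frac{3}{7} - 17 \left(-2 + \frac{1}{2 \cdot 5}\right) = - \frac{3}{7} - 17 \left(-2 + \frac{1}{2} \cdot \frac{1}{5}\right) = - \frac{3}{7} - 17 \left(-2 + \frac{1}{10}\right) = - \frac{3}{7} - - \frac{323}{10} = - \frac{3}{7} + \frac{323}{10} = \frac{2231}{70}$)
$-25844 - H{\left(\left(-11\right) 5 \right)} = -25844 - \frac{2231}{70} = - \frac{1811311}{70}$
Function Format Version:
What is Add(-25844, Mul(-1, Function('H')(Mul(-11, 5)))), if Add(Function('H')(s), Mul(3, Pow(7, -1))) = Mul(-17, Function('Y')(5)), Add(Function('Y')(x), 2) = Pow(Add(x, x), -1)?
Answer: Rational(-1811311, 70) ≈ -25876.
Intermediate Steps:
Function('Y')(x) = Add(-2, Mul(Rational(1, 2), Pow(x, -1))) (Function('Y')(x) = Add(-2, Pow(Add(x, x), -1)) = Add(-2, Pow(Mul(2, x), -1)) = Add(-2, Mul(Rational(1, 2), Pow(x, -1))))
Function('H')(s) = Rational(2231, 70) (Function('H')(s) = Add(Rational(-3, 7), Mul(-17, Add(-2, Mul(Rational(1, 2), Pow(5, -1))))) = Add(Rational(-3, 7), Mul(-17, Add(-2, Mul(Rational(1, 2), Rational(1, 5))))) = Add(Rational(-3, 7), Mul(-17, Add(-2, Rational(1, 10)))) = Add(Rational(-3, 7), Mul(-17, Rational(-19, 10))) = Add(Rational(-3, 7), Rational(323, 10)) = Rational(2231, 70))
Add(-25844, Mul(-1, Function('H')(Mul(-11, 5)))) = Add(-25844, Mul(-1, Rational(2231, 70))) = Add(-25844, Rational(-2231, 70)) = Rational(-1811311, 70)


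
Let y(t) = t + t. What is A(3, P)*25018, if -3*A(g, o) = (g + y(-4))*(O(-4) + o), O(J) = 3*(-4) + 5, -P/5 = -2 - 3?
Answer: 750540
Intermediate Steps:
y(t) = 2*t
P = 25 (P = -5*(-2 - 3) = -5*(-5) = 25)
O(J) = -7 (O(J) = -12 + 5 = -7)
A(g, o) = -(-8 + g)*(-7 + o)/3 (A(g, o) = -(g + 2*(-4))*(-7 + o)/3 = -(g - 8)*(-7 + o)/3 = -(-8 + g)*(-7 + o)/3)
A(3, P)*25018 = (-56/3 + (7/3)*3 + (8/3)*25 - ⅓*3*25)*25018 = (-56/3 + 7 + 200/3 - 25)*25018 = 30*25018 = 750540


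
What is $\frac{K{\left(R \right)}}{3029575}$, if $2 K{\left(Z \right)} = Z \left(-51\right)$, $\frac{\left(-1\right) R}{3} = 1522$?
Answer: $\frac{116433}{3029575} \approx 0.038432$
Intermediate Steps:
$R = -4566$ ($R = \left(-3\right) 1522 = -4566$)
$K{\left(Z \right)} = - \frac{51 Z}{2}$ ($K{\left(Z \right)} = \frac{Z \left(-51\right)}{2} = \frac{\left(-51\right) Z}{2} = - \frac{51 Z}{2}$)
$\frac{K{\left(R \right)}}{3029575} = \frac{\left(- \frac{51}{2}\right) \left(-4566\right)}{3029575} = 116433 \cdot \frac{1}{3029575} = \frac{116433}{3029575}$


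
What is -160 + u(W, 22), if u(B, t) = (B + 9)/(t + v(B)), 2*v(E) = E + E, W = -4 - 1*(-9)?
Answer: -4306/27 ≈ -159.48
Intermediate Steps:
W = 5 (W = -4 + 9 = 5)
v(E) = E (v(E) = (E + E)/2 = (2*E)/2 = E)
u(B, t) = (9 + B)/(B + t) (u(B, t) = (B + 9)/(t + B) = (9 + B)/(B + t))
-160 + u(W, 22) = -160 + (9 + 5)/(5 + 22) = -160 + 14/27 = -4306/27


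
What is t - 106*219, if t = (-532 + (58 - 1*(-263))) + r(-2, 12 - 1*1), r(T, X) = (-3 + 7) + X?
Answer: -23410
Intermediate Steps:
r(T, X) = 4 + X
t = -196 (t = (-532 + (58 - 1*(-263))) + (4 + (12 - 1*1)) = (-532 + (58 + 263)) + (4 + (12 - 1)) = (-532 + 321) + (4 + 11) = -211 + 15 = -196)
t - 106*219 = -196 - 106*219 = -196 - 23214 = -23410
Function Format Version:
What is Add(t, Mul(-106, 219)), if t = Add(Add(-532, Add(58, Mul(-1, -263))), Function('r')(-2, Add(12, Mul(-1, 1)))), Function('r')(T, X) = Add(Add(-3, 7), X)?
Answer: -23410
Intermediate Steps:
Function('r')(T, X) = Add(4, X)
t = -196 (t = Add(Add(-532, Add(58, Mul(-1, -263))), Add(4, Add(12, Mul(-1, 1)))) = Add(Add(-532, Add(58, 263)), Add(4, Add(12, -1))) = Add(Add(-532, 321), Add(4, 11)) = Add(-211, 15) = -196)
Add(t, Mul(-106, 219)) = Add(-196, Mul(-106, 219)) = Add(-196, -23214) = -23410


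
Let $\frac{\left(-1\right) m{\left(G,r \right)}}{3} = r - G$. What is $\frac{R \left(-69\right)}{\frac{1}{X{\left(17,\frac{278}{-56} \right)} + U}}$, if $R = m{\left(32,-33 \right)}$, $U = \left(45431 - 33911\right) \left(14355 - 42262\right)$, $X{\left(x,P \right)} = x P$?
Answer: $\frac{121117662027765}{28} \approx 4.3256 \cdot 10^{12}$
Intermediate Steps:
$X{\left(x,P \right)} = P x$
$m{\left(G,r \right)} = - 3 r + 3 G$ ($m{\left(G,r \right)} = - 3 \left(r - G\right) = - 3 r + 3 G$)
$U = -321488640$ ($U = 11520 \left(-27907\right) = -321488640$)
$R = 195$ ($R = \left(-3\right) \left(-33\right) + 3 \cdot 32 = 99 + 96 = 195$)
$\frac{R \left(-69\right)}{\frac{1}{X{\left(17,\frac{278}{-56} \right)} + U}} = \frac{195 \left(-69\right)}{\frac{1}{\frac{278}{-56} \cdot 17 - 321488640}} = - \frac{13455}{\frac{1}{278 \left(- \frac{1}{56}\right) 17 - 321488640}} = - \frac{13455}{\frac{1}{\left(- \frac{139}{28}\right) 17 - 321488640}} = - \frac{13455}{\frac{1}{- \frac{2363}{28} - 321488640}} = - \frac{13455}{\frac{1}{- \frac{9001684283}{28}}} = - \frac{13455}{- \frac{28}{9001684283}} = \left(-13455\right) \left(- \frac{9001684283}{28}\right) = \frac{121117662027765}{28}$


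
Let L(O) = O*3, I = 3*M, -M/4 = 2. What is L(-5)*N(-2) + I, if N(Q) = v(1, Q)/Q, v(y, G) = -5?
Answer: -123/2 ≈ -61.500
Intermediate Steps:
M = -8 (M = -4*2 = -8)
N(Q) = -5/Q
I = -24 (I = 3*(-8) = -24)
L(O) = 3*O
L(-5)*N(-2) + I = (3*(-5))*(-5/(-2)) - 24 = -(-75)*(-1)/2 - 24 = -15*5/2 - 24 = -75/2 - 24 = -123/2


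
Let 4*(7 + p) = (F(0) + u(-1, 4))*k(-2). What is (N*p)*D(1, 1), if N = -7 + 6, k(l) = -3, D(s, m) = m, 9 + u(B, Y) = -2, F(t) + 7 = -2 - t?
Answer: -8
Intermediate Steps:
F(t) = -9 - t (F(t) = -7 + (-2 - t) = -9 - t)
u(B, Y) = -11 (u(B, Y) = -9 - 2 = -11)
p = 8 (p = -7 + (((-9 - 1*0) - 11)*(-3))/4 = -7 + (((-9 + 0) - 11)*(-3))/4 = -7 + ((-9 - 11)*(-3))/4 = -7 + (-20*(-3))/4 = -7 + (¼)*60 = -7 + 15 = 8)
N = -1
(N*p)*D(1, 1) = -1*8*1 = -8*1 = -8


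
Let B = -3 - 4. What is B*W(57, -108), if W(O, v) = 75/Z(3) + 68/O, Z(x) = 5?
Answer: -6461/57 ≈ -113.35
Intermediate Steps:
B = -7
W(O, v) = 15 + 68/O (W(O, v) = 75/5 + 68/O = 75*(1/5) + 68/O = 15 + 68/O)
B*W(57, -108) = -7*(15 + 68/57) = -7*923/57 = -6461/57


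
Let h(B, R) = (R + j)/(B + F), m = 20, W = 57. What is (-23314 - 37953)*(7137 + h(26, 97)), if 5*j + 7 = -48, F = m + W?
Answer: -45043314599/103 ≈ -4.3731e+8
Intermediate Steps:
F = 77 (F = 20 + 57 = 77)
j = -11 (j = -7/5 + (⅕)*(-48) = -7/5 - 48/5 = -11)
h(B, R) = (-11 + R)/(77 + B) (h(B, R) = (R - 11)/(B + 77) = (-11 + R)/(77 + B))
(-23314 - 37953)*(7137 + h(26, 97)) = (-23314 - 37953)*(7137 + (-11 + 97)/(77 + 26)) = -61267*(7137 + 86/103) = -61267*735197/103 = -45043314599/103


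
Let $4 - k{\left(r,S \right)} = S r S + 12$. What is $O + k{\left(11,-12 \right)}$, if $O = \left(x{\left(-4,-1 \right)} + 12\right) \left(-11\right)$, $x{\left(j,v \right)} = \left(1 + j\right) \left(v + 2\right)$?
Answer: $-1691$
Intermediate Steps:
$x{\left(j,v \right)} = \left(1 + j\right) \left(2 + v\right)$
$k{\left(r,S \right)} = -8 - r S^{2}$ ($k{\left(r,S \right)} = 4 - \left(S r S + 12\right) = 4 - \left(r S^{2} + 12\right) = 4 - \left(12 + r S^{2}\right) = -8 - r S^{2}$)
$O = -99$ ($O = \left(\left(2 - 1 + 2 \left(-4\right) - -4\right) + 12\right) \left(-11\right) = \left(\left(2 - 1 - 8 + 4\right) + 12\right) \left(-11\right) = \left(-3 + 12\right) \left(-11\right) = 9 \left(-11\right) = -99$)
$O + k{\left(11,-12 \right)} = -99 - \left(8 + 11 \left(-12\right)^{2}\right) = -99 - \left(8 + 11 \cdot 144\right) = -99 - 1592 = -1691$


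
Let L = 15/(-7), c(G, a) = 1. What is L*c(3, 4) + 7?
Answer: 34/7 ≈ 4.8571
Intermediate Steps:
L = -15/7 (L = 15*(-1/7) = -15/7 ≈ -2.1429)
L*c(3, 4) + 7 = -15/7*1 + 7 = -15/7 + 7 = 34/7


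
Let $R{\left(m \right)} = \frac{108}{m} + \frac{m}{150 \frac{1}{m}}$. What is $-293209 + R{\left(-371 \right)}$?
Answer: $- \frac{16266032239}{55650} \approx -2.9229 \cdot 10^{5}$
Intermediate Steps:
$R{\left(m \right)} = \frac{108}{m} + \frac{m^{2}}{150}$ ($R{\left(m \right)} = \frac{108}{m} + m \frac{m}{150} = \frac{108}{m} + \frac{m^{2}}{150}$)
$-293209 + R{\left(-371 \right)} = -293209 + \frac{16200 + \left(-371\right)^{3}}{150 \left(-371\right)} = -293209 + \frac{1}{150} \left(- \frac{1}{371}\right) \left(16200 - 51064811\right) = -293209 + \frac{1}{150} \left(- \frac{1}{371}\right) \left(-51048611\right) = -293209 + \frac{51048611}{55650} = - \frac{16266032239}{55650}$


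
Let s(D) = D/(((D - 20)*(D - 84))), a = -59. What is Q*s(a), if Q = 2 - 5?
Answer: 177/11297 ≈ 0.015668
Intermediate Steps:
Q = -3
s(D) = D/((-84 + D)*(-20 + D)) (s(D) = D/(((-20 + D)*(-84 + D))) = D/(((-84 + D)*(-20 + D))) = D*(1/((-84 + D)*(-20 + D))) = D/((-84 + D)*(-20 + D)))
Q*s(a) = -(-177)/(1680 + (-59)² - 104*(-59)) = -(-177)/(1680 + 3481 + 6136) = -(-177)/11297 = -3*(-59/11297) = 177/11297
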